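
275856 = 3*91952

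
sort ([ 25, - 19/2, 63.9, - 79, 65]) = [ - 79 , - 19/2, 25, 63.9, 65 ] 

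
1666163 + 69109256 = 70775419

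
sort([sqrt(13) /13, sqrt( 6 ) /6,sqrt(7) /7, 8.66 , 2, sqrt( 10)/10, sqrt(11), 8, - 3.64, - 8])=[ - 8, - 3.64,sqrt( 13)/13,  sqrt( 10 )/10, sqrt( 7) /7, sqrt( 6)/6, 2, sqrt( 11),8, 8.66]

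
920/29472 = 115/3684 = 0.03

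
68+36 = 104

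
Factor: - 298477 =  - 298477^1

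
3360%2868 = 492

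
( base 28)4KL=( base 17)ceb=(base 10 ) 3717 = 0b111010000101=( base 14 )14d7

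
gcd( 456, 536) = 8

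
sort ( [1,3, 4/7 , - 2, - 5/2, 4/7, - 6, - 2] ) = [ - 6, - 5/2, - 2, - 2,4/7, 4/7,1, 3 ] 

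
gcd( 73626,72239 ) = 1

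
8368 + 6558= 14926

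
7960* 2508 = 19963680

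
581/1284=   581/1284 = 0.45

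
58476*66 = 3859416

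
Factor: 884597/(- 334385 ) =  - 5^( - 1 )*7^3*2579^1*66877^( - 1) 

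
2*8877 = 17754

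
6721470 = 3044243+3677227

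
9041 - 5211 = 3830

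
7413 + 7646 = 15059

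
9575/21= 9575/21=455.95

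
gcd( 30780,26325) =405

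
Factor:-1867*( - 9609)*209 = 3749460627 = 3^1*11^1*19^1*1867^1*3203^1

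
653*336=219408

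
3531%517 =429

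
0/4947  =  0 = 0.00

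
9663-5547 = 4116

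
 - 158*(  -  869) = 137302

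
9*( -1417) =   -  12753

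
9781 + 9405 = 19186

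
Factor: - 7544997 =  - 3^2*31^1*27043^1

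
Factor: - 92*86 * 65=-2^3*5^1*13^1*23^1*43^1 = - 514280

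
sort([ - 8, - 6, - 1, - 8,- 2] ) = [ - 8, - 8,  -  6, - 2, - 1]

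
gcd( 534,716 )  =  2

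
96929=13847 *7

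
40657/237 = 171 + 130/237 = 171.55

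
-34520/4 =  - 8630 = - 8630.00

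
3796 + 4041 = 7837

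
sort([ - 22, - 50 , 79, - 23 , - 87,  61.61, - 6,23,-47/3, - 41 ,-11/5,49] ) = [-87, - 50, - 41 , - 23, - 22 , - 47/3 , - 6, - 11/5, 23, 49, 61.61,79] 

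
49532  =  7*7076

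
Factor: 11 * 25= 275=5^2*11^1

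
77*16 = 1232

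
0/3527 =0 = 0.00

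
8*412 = 3296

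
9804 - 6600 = 3204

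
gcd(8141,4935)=7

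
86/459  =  86/459 = 0.19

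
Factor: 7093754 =2^1*3546877^1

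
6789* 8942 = 60707238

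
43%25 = 18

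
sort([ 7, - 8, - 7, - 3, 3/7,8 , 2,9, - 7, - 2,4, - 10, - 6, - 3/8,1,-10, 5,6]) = [ - 10, - 10, - 8, - 7, - 7, - 6 , - 3, - 2, - 3/8,3/7,1,2,4,5, 6,7,8, 9 ] 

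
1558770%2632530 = 1558770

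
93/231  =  31/77 = 0.40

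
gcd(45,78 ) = 3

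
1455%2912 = 1455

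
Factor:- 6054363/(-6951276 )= 2^(- 2 )*7^1 * 17^1*353^ ( - 1)*547^(  -  1 )* 5653^1 = 672707/772364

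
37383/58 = 37383/58 = 644.53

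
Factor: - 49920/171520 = -39/134 = - 2^(-1)*3^1*13^1*67^(-1 )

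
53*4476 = 237228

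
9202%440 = 402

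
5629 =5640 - 11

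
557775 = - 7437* (  -  75)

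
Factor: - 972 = -2^2*3^5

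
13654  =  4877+8777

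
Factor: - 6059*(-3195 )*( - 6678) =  - 2^1 * 3^4*5^1*7^1*53^1*71^1*73^1*83^1=- 129276096390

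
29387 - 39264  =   - 9877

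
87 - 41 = 46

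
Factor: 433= 433^1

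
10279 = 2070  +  8209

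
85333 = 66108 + 19225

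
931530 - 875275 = 56255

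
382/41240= 191/20620 = 0.01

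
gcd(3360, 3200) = 160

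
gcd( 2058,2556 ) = 6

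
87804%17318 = 1214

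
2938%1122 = 694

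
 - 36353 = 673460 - 709813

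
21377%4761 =2333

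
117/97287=39/32429 = 0.00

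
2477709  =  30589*81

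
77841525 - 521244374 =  - 443402849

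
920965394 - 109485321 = 811480073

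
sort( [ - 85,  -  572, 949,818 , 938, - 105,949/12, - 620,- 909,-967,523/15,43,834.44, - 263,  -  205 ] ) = [-967, - 909 ,-620,-572,-263, - 205, - 105, - 85, 523/15,  43, 949/12, 818,834.44 , 938, 949 ]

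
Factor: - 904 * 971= - 2^3 * 113^1 *971^1 = - 877784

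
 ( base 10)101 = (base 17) 5G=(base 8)145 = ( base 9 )122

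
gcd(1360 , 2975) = 85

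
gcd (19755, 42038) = 1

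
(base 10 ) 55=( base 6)131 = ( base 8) 67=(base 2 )110111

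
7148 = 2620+4528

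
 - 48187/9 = - 48187/9  =  -5354.11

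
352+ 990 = 1342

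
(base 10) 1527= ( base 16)5f7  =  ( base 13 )906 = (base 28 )1qf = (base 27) 22F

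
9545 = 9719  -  174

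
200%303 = 200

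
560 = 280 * 2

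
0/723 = 0 = 0.00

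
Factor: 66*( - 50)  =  -3300  =  - 2^2*3^1*5^2*11^1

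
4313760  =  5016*860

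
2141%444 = 365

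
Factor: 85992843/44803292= 2^( - 2 )*3^1*19^( - 1)*79^1 * 127^1*181^(  -  1)*2857^1 * 3257^( - 1 ) 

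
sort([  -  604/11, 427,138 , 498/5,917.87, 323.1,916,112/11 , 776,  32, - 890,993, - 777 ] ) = [ - 890,  -  777,  -  604/11,112/11,32,498/5, 138,323.1,427 , 776,916, 917.87 , 993 ] 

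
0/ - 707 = 0/1= - 0.00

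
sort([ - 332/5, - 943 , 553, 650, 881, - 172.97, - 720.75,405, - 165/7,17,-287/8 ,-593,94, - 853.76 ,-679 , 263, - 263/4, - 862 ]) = [  -  943,-862, - 853.76, - 720.75, - 679, - 593, - 172.97 , - 332/5, - 263/4, - 287/8, - 165/7, 17,94 , 263,405, 553, 650,881 ] 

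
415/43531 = 415/43531 = 0.01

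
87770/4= 21942 + 1/2=21942.50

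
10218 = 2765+7453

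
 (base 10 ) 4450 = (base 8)10542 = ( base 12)26aa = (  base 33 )42S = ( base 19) C64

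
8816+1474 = 10290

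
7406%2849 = 1708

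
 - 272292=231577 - 503869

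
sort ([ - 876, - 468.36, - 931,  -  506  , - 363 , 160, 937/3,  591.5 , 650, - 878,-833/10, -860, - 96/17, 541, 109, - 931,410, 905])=[ - 931, - 931, - 878, - 876,  -  860, - 506,- 468.36, - 363, - 833/10, - 96/17, 109,  160,937/3,410,541 , 591.5,  650,905 ]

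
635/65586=635/65586 = 0.01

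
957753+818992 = 1776745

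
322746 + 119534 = 442280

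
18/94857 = 6/31619=0.00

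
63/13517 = 9/1931 = 0.00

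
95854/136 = 47927/68 = 704.81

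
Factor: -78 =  - 2^1*3^1*13^1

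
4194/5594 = 2097/2797 = 0.75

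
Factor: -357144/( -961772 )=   2^1*3^1*7^( - 3 )*23^1*647^1*701^( - 1) = 89286/240443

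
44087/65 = 678+ 17/65 =678.26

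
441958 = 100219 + 341739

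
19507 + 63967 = 83474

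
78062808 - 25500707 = 52562101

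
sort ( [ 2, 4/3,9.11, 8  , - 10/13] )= [ - 10/13, 4/3,  2, 8,9.11]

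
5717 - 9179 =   -  3462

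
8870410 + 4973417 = 13843827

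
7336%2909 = 1518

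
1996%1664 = 332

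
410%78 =20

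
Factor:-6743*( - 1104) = 2^4*3^1*11^1*23^1*613^1 = 7444272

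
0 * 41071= 0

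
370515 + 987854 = 1358369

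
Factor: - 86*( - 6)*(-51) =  - 2^2*3^2 * 17^1*43^1 = - 26316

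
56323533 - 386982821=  - 330659288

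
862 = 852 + 10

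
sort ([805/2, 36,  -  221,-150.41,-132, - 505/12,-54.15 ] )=[ - 221, -150.41, - 132 , - 54.15,- 505/12  ,  36, 805/2] 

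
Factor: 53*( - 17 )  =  -17^1*53^1 = -901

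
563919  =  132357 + 431562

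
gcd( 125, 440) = 5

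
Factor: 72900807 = 3^1*7^1*47^1*233^1 * 317^1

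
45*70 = 3150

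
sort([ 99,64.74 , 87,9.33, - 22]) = [ - 22,9.33, 64.74,87, 99]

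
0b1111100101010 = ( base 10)7978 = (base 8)17452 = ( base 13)3829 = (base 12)474a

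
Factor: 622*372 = 231384=2^3*3^1*31^1*311^1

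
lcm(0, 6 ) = 0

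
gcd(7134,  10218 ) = 6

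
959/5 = 959/5 = 191.80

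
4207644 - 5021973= - 814329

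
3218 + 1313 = 4531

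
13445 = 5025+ 8420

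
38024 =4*9506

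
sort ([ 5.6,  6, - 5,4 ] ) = [ - 5 , 4, 5.6, 6 ] 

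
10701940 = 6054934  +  4647006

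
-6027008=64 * ( - 94172)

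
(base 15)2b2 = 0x269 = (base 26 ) NJ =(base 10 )617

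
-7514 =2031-9545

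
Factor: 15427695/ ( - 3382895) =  - 3^1 * 719^( - 1)*1093^1  =  - 3279/719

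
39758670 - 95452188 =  - 55693518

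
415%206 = 3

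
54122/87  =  622 + 8/87= 622.09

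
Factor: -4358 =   -  2^1*2179^1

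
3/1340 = 3/1340= 0.00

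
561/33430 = 561/33430 = 0.02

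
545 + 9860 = 10405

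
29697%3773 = 3286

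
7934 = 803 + 7131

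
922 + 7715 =8637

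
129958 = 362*359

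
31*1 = 31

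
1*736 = 736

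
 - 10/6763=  - 1+6753/6763  =  - 0.00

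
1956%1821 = 135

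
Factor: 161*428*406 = 2^3*7^2*23^1 * 29^1*107^1  =  27976648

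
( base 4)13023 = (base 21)10I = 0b111001011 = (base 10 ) 459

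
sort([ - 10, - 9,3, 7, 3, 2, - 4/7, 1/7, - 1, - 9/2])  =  [ - 10, -9, - 9/2, - 1, - 4/7,1/7, 2,3, 3, 7]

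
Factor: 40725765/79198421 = 3^2*5^1 * 113^1*1489^( - 1 )*8009^1*53189^(-1 ) 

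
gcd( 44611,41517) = 7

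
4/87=4/87 = 0.05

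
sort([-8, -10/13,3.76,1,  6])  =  [ - 8, - 10/13,1, 3.76,6]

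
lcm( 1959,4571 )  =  13713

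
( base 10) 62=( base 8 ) 76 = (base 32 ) 1U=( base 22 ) 2i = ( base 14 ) 46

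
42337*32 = 1354784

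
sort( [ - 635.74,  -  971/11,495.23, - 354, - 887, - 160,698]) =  [ - 887,  -  635.74,  -  354, - 160, - 971/11, 495.23,698 ]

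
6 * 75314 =451884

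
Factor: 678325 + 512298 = 7^1*37^1*4597^1 = 1190623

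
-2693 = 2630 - 5323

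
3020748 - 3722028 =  - 701280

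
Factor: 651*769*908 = 2^2*3^1 *7^1 * 31^1*227^1*769^1 = 454562052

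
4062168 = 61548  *66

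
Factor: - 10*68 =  - 2^3*5^1 * 17^1   =  - 680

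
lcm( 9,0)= 0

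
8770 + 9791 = 18561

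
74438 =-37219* ( - 2 )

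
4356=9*484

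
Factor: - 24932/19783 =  - 92/73=- 2^2*23^1 * 73^( - 1 ) 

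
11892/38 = 5946/19 = 312.95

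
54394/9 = 54394/9 = 6043.78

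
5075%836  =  59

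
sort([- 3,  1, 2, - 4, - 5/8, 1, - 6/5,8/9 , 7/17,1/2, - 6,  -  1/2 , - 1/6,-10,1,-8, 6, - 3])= [ - 10, - 8, - 6, - 4, - 3,-3, - 6/5,  -  5/8  , - 1/2, - 1/6,7/17, 1/2, 8/9, 1 , 1,1,2, 6]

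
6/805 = 6/805= 0.01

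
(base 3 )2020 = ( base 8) 74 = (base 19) 33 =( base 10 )60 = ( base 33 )1R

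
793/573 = 793/573  =  1.38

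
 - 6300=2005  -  8305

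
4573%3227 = 1346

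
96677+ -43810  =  52867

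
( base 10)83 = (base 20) 43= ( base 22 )3H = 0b1010011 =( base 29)2p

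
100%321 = 100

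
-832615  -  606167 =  - 1438782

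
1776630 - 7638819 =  - 5862189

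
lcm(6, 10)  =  30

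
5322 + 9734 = 15056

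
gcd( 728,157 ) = 1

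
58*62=3596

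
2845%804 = 433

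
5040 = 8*630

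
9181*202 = 1854562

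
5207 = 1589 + 3618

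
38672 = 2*19336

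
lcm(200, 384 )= 9600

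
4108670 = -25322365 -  - 29431035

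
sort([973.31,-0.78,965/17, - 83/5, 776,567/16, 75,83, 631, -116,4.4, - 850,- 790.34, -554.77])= [ - 850,-790.34,  -  554.77,-116,-83/5 ,  -  0.78,4.4, 567/16, 965/17, 75,83,631,776, 973.31 ]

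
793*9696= 7688928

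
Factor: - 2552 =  - 2^3*11^1*29^1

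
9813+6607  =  16420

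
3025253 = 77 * 39289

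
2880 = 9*320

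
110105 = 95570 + 14535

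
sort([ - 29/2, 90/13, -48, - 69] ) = [ - 69, - 48, - 29/2, 90/13 ]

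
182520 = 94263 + 88257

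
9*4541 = 40869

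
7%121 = 7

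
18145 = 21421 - 3276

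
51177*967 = 49488159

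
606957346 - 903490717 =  - 296533371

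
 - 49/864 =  - 1 + 815/864= -0.06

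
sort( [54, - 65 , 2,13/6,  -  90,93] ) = [  -  90, - 65,2, 13/6,54, 93 ] 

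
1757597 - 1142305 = 615292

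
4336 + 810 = 5146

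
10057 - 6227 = 3830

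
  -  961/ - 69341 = 961/69341 = 0.01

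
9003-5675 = 3328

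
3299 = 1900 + 1399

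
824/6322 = 412/3161 = 0.13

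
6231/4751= 6231/4751 = 1.31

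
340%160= 20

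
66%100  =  66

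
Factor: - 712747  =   - 7^1*19^1*23^1*233^1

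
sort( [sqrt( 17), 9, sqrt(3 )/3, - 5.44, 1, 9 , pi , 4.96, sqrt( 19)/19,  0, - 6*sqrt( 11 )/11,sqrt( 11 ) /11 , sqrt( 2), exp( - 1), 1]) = [ - 5.44, - 6*sqrt( 11)/11, 0,sqrt( 19)/19,sqrt( 11)/11, exp( -1), sqrt( 3) /3, 1, 1, sqrt( 2), pi, sqrt ( 17), 4.96,9,9]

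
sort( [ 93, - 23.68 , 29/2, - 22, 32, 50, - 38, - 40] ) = [ - 40,- 38, - 23.68, - 22, 29/2, 32,  50, 93] 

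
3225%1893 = 1332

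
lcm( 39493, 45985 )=3356905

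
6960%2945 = 1070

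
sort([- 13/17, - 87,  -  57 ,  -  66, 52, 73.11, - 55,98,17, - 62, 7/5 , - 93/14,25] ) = [ - 87,  -  66, - 62,  -  57  ,-55,- 93/14, - 13/17,7/5, 17,25, 52,73.11,98 ]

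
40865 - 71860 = -30995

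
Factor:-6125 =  - 5^3*7^2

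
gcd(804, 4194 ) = 6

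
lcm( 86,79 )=6794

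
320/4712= 40/589 = 0.07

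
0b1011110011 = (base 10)755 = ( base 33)MT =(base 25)155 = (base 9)1028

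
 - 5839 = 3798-9637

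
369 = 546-177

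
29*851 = 24679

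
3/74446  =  3/74446  =  0.00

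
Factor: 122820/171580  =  267/373=3^1*89^1*373^( - 1)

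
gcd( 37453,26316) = 43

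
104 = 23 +81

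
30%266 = 30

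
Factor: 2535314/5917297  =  2^1*37^1 * 34261^1 * 5917297^( - 1 ) 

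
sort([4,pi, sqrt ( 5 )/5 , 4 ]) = [sqrt( 5 )/5, pi , 4, 4 ]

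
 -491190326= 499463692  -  990654018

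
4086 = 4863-777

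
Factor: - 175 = - 5^2*7^1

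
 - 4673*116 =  - 542068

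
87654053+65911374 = 153565427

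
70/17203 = 70/17203  =  0.00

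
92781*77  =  7144137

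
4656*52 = 242112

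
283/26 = 10+23/26 = 10.88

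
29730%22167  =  7563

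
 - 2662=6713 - 9375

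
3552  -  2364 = 1188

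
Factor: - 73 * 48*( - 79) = 2^4*3^1*73^1*79^1 = 276816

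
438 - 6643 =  - 6205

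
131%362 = 131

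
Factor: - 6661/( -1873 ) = 1873^( - 1 ) * 6661^1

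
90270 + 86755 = 177025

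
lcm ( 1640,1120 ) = 45920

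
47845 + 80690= 128535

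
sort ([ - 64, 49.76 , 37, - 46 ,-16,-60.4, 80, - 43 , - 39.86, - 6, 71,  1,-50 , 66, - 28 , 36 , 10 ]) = [ - 64, - 60.4 , - 50, - 46, - 43, - 39.86 , - 28, - 16 , - 6, 1, 10,36,37, 49.76 , 66,71, 80 ] 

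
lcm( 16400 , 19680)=98400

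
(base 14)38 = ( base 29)1l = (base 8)62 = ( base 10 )50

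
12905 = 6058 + 6847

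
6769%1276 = 389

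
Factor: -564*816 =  - 2^6*3^2*17^1*47^1=- 460224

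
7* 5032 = 35224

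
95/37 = 95/37 = 2.57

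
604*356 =215024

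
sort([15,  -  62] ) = [ - 62,15]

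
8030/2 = 4015 = 4015.00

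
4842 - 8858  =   - 4016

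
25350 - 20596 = 4754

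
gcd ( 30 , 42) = 6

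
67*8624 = 577808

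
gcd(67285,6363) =1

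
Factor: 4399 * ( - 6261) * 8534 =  - 2^1*3^1*17^1*53^1*83^1*251^1 * 2087^1=- 235044614226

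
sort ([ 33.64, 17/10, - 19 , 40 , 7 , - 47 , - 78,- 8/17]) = [ - 78, - 47,- 19, - 8/17, 17/10,7,33.64,40 ]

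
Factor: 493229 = 11^1 * 44839^1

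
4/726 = 2/363  =  0.01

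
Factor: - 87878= - 2^1*7^1*6277^1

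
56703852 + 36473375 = 93177227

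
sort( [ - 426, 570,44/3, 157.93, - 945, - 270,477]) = [ - 945,  -  426, - 270,44/3 , 157.93,477,  570 ] 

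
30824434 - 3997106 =26827328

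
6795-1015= 5780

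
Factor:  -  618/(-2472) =2^( - 2) =1/4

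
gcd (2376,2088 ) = 72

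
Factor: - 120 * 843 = -101160 = - 2^3 * 3^2*5^1 * 281^1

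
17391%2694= 1227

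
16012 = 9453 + 6559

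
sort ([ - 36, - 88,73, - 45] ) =[ - 88, - 45,-36,  73 ]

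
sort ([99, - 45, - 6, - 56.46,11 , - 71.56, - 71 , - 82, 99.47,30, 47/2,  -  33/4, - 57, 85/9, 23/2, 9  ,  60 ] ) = [ - 82,-71.56, - 71, - 57, - 56.46, - 45 ,  -  33/4,-6 , 9,85/9, 11,23/2, 47/2,30, 60,99,99.47] 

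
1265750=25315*50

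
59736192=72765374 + -13029182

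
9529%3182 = 3165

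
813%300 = 213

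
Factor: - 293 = - 293^1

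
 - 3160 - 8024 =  - 11184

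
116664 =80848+35816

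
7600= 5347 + 2253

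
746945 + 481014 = 1227959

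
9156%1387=834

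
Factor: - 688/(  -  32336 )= 47^( - 1 ) = 1/47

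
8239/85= 96 + 79/85 = 96.93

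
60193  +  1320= 61513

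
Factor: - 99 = - 3^2*11^1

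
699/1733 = 699/1733= 0.40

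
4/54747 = 4/54747 = 0.00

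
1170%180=90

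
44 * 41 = 1804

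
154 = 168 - 14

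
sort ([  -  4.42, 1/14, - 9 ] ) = [ - 9, - 4.42, 1/14 ]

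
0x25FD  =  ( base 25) FE0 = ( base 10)9725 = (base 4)2113331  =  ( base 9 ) 14305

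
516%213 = 90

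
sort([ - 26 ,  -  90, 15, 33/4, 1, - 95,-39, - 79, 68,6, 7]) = [ - 95,-90, - 79, -39, - 26,  1,6,7, 33/4 , 15, 68 ]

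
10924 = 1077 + 9847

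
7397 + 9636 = 17033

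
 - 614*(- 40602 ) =24929628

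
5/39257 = 5/39257=0.00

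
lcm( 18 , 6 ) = 18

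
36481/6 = 6080 + 1/6  =  6080.17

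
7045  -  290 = 6755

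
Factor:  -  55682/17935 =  - 2^1  *  5^( - 1 ) * 11^1 * 17^( - 1 )*211^(  -  1 )*2531^1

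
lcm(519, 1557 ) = 1557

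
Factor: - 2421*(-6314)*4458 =68145852852=   2^2*3^3*7^1 * 11^1*41^1*269^1 * 743^1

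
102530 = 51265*2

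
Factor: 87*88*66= 2^4*3^2*11^2 *29^1 = 505296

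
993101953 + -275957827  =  717144126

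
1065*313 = 333345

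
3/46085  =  3/46085 = 0.00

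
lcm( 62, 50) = 1550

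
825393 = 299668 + 525725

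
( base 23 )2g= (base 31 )20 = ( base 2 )111110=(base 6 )142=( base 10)62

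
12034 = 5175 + 6859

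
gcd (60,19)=1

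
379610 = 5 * 75922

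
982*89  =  87398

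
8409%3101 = 2207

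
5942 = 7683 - 1741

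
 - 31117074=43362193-74479267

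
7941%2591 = 168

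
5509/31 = 177 + 22/31 = 177.71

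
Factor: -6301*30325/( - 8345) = 38215565/1669 = 5^1*1213^1*1669^( - 1)*6301^1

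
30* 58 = 1740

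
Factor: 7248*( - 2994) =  - 2^5*3^2*151^1*499^1 = - 21700512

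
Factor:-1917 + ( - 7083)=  -9000 = - 2^3*3^2*5^3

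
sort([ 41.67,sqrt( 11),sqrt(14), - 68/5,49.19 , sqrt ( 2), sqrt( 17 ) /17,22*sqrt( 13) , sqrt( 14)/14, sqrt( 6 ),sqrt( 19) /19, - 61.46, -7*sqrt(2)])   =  [ - 61.46, - 68/5 , - 7 * sqrt ( 2), sqrt( 19)/19, sqrt(17)/17,sqrt( 14)/14,sqrt(2 ), sqrt(  6),  sqrt(11),sqrt(14), 41.67, 49.19,22*sqrt( 13)] 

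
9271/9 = 1030 + 1/9 = 1030.11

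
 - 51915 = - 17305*3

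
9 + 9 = 18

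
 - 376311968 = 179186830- 555498798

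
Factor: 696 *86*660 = 2^6*3^2*5^1*11^1*29^1*43^1 = 39504960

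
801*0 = 0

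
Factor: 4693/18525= 19/75 = 3^(  -  1)*5^( - 2)* 19^1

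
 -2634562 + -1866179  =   - 4500741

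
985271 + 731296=1716567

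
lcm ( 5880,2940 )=5880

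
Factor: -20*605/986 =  - 6050/493 = - 2^1*5^2*11^2*17^( - 1 )*29^ (  -  1)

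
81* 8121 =657801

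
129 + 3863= 3992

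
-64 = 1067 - 1131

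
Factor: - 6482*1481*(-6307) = 60546203494 = 2^1*7^2*17^1*53^1*463^1*1481^1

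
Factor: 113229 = 3^2*23^1*547^1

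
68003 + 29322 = 97325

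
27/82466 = 27/82466 = 0.00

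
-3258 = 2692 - 5950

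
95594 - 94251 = 1343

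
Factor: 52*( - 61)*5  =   - 2^2*5^1*13^1*61^1 = - 15860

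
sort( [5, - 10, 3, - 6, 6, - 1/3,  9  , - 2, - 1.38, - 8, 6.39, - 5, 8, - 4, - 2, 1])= [-10, - 8, - 6, - 5, - 4, - 2,-2, - 1.38, -1/3, 1, 3,5 , 6, 6.39, 8, 9 ] 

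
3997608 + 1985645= 5983253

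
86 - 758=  - 672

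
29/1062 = 29/1062 = 0.03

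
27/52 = 27/52 = 0.52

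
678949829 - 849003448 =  - 170053619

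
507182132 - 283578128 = 223604004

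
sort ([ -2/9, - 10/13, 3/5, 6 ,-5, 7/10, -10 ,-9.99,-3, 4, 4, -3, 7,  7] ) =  [  -  10,-9.99,-5, - 3, - 3, - 10/13,- 2/9, 3/5,  7/10 , 4,4, 6,7, 7]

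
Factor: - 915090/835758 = - 3^ ( - 3)*5^1*7^ (-1)*47^1*59^1*67^(-1) = - 13865/12663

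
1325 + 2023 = 3348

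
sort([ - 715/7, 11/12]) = [ - 715/7, 11/12]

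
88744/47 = 88744/47 = 1888.17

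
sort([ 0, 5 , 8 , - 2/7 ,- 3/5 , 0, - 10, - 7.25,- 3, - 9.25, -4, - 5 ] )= [ - 10,-9.25 , - 7.25,- 5, - 4,-3,-3/5, - 2/7,  0,  0,5,  8]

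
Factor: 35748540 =2^2*3^4*5^1  *22067^1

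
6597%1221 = 492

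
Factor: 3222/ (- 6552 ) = - 179/364 = -2^(- 2 )*7^( - 1 )*13^(  -  1)*179^1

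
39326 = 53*742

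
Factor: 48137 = 37^1*1301^1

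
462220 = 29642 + 432578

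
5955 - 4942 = 1013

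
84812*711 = 60301332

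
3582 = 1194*3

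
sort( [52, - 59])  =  [ - 59,  52]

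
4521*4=18084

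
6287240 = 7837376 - 1550136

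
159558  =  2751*58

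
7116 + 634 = 7750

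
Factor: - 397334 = -2^1*7^1 * 101^1*281^1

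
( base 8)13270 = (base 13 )2855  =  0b1011010111000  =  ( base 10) 5816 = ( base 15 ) 1ACB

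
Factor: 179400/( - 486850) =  - 2^2*3^1*7^(-1 )*23^1*107^( - 1) = - 276/749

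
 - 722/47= - 722/47 = -15.36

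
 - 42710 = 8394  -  51104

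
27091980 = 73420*369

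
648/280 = 81/35 = 2.31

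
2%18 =2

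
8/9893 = 8/9893 = 0.00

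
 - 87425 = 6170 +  - 93595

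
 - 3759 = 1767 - 5526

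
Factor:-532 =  - 2^2*7^1 * 19^1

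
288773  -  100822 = 187951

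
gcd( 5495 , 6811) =7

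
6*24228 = 145368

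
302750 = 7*43250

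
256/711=256/711 = 0.36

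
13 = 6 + 7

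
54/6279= 18/2093  =  0.01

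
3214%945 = 379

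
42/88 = 21/44 = 0.48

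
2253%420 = 153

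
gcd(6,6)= 6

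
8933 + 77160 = 86093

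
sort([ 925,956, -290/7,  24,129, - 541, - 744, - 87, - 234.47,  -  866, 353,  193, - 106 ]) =[ - 866,-744, - 541, - 234.47,  -  106,  -  87, - 290/7,24,129, 193,353, 925, 956 ]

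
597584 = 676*884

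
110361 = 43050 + 67311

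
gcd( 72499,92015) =7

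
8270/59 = 8270/59 = 140.17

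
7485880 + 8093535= 15579415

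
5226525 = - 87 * ( - 60075)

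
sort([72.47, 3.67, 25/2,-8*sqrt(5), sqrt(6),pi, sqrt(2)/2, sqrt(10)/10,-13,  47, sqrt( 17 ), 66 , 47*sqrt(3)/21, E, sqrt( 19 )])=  [ - 8 * sqrt(5),- 13,sqrt (10)/10,  sqrt( 2) /2,sqrt( 6 ), E,  pi, 3.67 , 47*sqrt( 3 ) /21,sqrt(17), sqrt ( 19 ), 25/2,  47,66,72.47]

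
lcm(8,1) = 8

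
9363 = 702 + 8661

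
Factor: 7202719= 937^1*7687^1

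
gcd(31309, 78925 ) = 1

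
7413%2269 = 606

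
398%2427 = 398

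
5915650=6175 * 958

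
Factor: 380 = 2^2*5^1 *19^1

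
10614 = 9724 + 890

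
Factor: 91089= 3^2*29^1*349^1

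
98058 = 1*98058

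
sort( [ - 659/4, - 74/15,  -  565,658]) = [ - 565, - 659/4, - 74/15,  658 ]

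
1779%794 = 191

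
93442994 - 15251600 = 78191394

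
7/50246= 1/7178 =0.00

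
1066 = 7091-6025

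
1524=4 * 381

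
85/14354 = 85/14354=0.01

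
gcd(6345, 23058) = 27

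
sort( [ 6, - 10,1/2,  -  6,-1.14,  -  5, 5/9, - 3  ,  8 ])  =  [ - 10, - 6, - 5, - 3, - 1.14, 1/2, 5/9, 6,8 ] 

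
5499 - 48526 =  - 43027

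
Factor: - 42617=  - 19^1*2243^1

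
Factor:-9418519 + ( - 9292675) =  - 18711194 = - 2^1*521^1*17957^1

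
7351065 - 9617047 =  - 2265982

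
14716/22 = 668 + 10/11 = 668.91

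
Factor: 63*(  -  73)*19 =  - 3^2*7^1*19^1*73^1 = - 87381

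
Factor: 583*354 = 206382=2^1*3^1*11^1*53^1*59^1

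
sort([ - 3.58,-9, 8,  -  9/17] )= [ - 9 , - 3.58, - 9/17,8 ]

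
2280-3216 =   -  936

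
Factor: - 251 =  - 251^1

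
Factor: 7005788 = 2^2*67^1*26141^1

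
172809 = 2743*63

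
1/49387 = 1/49387 = 0.00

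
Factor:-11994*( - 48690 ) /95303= 2^2*3^3 * 5^1 *13^(-1 )*541^1*1999^1* 7331^(- 1 ) = 583987860/95303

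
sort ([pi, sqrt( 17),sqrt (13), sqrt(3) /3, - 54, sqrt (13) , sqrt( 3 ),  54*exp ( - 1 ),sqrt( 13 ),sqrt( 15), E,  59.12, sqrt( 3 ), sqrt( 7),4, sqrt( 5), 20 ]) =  [ - 54, sqrt( 3)/3,sqrt( 3 ), sqrt( 3), sqrt( 5),sqrt(7), E, pi , sqrt( 13), sqrt(13),  sqrt(13),sqrt(15) , 4, sqrt(17 ), 54 * exp( - 1 ), 20, 59.12 ]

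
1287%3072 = 1287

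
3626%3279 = 347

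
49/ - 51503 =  - 1 + 51454/51503  =  -  0.00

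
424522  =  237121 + 187401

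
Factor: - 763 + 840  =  7^1*11^1= 77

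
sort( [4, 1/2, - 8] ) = [ - 8,  1/2,4 ]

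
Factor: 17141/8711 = 31^( - 1)*61^1 = 61/31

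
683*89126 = 60873058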